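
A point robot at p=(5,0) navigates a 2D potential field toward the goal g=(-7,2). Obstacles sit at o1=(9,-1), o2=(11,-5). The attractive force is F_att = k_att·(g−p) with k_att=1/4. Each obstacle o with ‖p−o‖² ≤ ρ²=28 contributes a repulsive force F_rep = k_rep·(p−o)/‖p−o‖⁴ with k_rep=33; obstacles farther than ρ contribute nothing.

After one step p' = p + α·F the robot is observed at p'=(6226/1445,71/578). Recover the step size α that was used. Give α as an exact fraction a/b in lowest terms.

α = 1/5

F_att = 1/4·(g−p) = 1/4·(-12,2) = (-3.0000,0.5000)
o1: d²=17 ≤ ρ²=28; F_rep = 33·(-4,1)/17² = (-0.4567,0.1142)
o2: d²=61 > ρ²=28 → inactive
F = F_att + ΣF_rep = (-3.4567,0.6142)
Δp = p'−p = (-0.6913,0.1228); α = Δx/Fx = (-999/1445) / (-999/289) = 1/5
check: Δy/Fy = (71/578) / (355/578) = 1/5 ✓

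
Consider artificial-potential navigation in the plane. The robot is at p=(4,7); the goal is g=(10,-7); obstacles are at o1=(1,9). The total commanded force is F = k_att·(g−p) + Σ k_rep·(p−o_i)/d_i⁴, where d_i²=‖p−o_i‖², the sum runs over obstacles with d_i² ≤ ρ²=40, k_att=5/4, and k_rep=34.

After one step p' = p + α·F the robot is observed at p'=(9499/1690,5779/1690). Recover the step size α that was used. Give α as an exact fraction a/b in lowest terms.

α = 1/5

F_att = 5/4·(g−p) = 5/4·(6,-14) = (7.5000,-17.5000)
o1: d²=13 ≤ ρ²=40; F_rep = 34·(3,-2)/13² = (0.6036,-0.4024)
F = F_att + ΣF_rep = (8.1036,-17.9024)
Δp = p'−p = (1.6207,-3.5805); α = Δx/Fx = (2739/1690) / (2739/338) = 1/5
check: Δy/Fy = (-6051/1690) / (-6051/338) = 1/5 ✓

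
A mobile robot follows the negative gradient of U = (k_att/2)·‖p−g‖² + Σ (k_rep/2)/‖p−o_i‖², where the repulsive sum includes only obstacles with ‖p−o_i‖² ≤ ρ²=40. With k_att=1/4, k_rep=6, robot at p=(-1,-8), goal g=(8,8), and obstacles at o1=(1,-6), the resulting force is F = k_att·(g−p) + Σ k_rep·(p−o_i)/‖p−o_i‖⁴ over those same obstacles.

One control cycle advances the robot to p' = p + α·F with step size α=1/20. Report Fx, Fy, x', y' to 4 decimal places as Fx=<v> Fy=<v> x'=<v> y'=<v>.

F_att = 1/4·(g−p) = 1/4·(9,16) = (2.2500,4.0000)
o1: d²=8 ≤ ρ²=40; F_rep = 6·(-2,-2)/8² = (-0.1875,-0.1875)
F = F_att + ΣF_rep = (2.0625,3.8125)
p' = p + 1/20·F = (-0.8969,-7.8094)

Fx=2.0625 Fy=3.8125 x'=-0.8969 y'=-7.8094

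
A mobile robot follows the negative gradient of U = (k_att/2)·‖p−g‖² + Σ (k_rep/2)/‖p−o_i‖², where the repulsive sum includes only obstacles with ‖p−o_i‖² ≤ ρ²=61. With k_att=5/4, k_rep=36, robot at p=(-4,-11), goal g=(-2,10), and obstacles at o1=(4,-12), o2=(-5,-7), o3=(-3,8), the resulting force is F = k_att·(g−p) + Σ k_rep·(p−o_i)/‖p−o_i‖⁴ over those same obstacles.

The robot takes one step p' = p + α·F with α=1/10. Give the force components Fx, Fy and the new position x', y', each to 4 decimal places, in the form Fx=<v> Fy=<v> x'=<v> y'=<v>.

Fx=2.6246 Fy=25.7517 x'=-3.7375 y'=-8.4248

F_att = 5/4·(g−p) = 5/4·(2,21) = (2.5000,26.2500)
o1: d²=65 > ρ²=61 → inactive
o2: d²=17 ≤ ρ²=61; F_rep = 36·(1,-4)/17² = (0.1246,-0.4983)
o3: d²=362 > ρ²=61 → inactive
F = F_att + ΣF_rep = (2.6246,25.7517)
p' = p + 1/10·F = (-3.7375,-8.4248)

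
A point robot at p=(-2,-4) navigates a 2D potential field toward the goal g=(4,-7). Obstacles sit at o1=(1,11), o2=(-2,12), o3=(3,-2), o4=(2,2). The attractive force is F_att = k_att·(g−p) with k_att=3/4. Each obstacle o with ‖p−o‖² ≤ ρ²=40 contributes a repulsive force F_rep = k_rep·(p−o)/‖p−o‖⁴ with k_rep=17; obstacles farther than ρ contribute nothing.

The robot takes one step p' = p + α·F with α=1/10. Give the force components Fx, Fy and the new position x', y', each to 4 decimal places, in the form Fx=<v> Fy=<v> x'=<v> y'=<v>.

Fx=4.3989 Fy=-2.2904 x'=-1.5601 y'=-4.2290

F_att = 3/4·(g−p) = 3/4·(6,-3) = (4.5000,-2.2500)
o1: d²=234 > ρ²=40 → inactive
o2: d²=256 > ρ²=40 → inactive
o3: d²=29 ≤ ρ²=40; F_rep = 17·(-5,-2)/29² = (-0.1011,-0.0404)
o4: d²=52 > ρ²=40 → inactive
F = F_att + ΣF_rep = (4.3989,-2.2904)
p' = p + 1/10·F = (-1.5601,-4.2290)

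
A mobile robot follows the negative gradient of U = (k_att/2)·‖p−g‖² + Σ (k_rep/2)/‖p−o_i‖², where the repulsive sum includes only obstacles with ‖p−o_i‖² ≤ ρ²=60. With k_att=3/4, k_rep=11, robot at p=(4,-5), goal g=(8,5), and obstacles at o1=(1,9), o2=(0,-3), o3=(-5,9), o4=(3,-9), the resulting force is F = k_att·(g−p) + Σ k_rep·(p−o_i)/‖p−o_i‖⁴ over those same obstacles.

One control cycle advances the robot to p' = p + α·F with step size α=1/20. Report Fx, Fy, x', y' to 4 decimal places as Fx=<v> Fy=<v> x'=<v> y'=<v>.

F_att = 3/4·(g−p) = 3/4·(4,10) = (3.0000,7.5000)
o1: d²=205 > ρ²=60 → inactive
o2: d²=20 ≤ ρ²=60; F_rep = 11·(4,-2)/20² = (0.1100,-0.0550)
o3: d²=277 > ρ²=60 → inactive
o4: d²=17 ≤ ρ²=60; F_rep = 11·(1,4)/17² = (0.0381,0.1522)
F = F_att + ΣF_rep = (3.1481,7.5972)
p' = p + 1/20·F = (4.1574,-4.6201)

Fx=3.1481 Fy=7.5972 x'=4.1574 y'=-4.6201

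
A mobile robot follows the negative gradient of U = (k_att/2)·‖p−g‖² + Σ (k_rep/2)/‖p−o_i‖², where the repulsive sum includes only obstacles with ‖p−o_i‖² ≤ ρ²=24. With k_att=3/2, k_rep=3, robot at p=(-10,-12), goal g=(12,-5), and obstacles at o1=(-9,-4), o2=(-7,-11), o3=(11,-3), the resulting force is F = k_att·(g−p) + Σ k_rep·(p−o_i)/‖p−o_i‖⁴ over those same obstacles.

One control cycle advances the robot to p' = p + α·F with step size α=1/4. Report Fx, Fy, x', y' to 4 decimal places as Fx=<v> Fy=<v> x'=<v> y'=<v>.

F_att = 3/2·(g−p) = 3/2·(22,7) = (33.0000,10.5000)
o1: d²=65 > ρ²=24 → inactive
o2: d²=10 ≤ ρ²=24; F_rep = 3·(-3,-1)/10² = (-0.0900,-0.0300)
o3: d²=522 > ρ²=24 → inactive
F = F_att + ΣF_rep = (32.9100,10.4700)
p' = p + 1/4·F = (-1.7725,-9.3825)

Fx=32.9100 Fy=10.4700 x'=-1.7725 y'=-9.3825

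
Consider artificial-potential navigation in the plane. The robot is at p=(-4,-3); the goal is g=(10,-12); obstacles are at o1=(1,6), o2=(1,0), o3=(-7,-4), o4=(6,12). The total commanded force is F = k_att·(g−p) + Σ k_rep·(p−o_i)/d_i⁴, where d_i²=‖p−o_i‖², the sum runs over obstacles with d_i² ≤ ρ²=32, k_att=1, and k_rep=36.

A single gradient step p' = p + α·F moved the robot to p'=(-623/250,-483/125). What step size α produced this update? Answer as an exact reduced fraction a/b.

F_att = 1·(g−p) = 1·(14,-9) = (14.0000,-9.0000)
o1: d²=106 > ρ²=32 → inactive
o2: d²=34 > ρ²=32 → inactive
o3: d²=10 ≤ ρ²=32; F_rep = 36·(3,1)/10² = (1.0800,0.3600)
o4: d²=325 > ρ²=32 → inactive
F = F_att + ΣF_rep = (15.0800,-8.6400)
Δp = p'−p = (1.5080,-0.8640); α = Δx/Fx = (377/250) / (377/25) = 1/10
check: Δy/Fy = (-108/125) / (-216/25) = 1/10 ✓

α = 1/10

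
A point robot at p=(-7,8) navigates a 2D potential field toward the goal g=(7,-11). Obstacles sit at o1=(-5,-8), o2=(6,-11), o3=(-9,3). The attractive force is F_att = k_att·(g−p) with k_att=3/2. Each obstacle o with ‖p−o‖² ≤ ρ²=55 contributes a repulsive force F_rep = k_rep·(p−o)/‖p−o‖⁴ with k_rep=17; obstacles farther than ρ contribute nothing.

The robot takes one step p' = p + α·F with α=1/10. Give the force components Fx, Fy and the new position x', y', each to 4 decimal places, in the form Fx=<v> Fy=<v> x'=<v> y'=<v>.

F_att = 3/2·(g−p) = 3/2·(14,-19) = (21.0000,-28.5000)
o1: d²=260 > ρ²=55 → inactive
o2: d²=530 > ρ²=55 → inactive
o3: d²=29 ≤ ρ²=55; F_rep = 17·(2,5)/29² = (0.0404,0.1011)
F = F_att + ΣF_rep = (21.0404,-28.3989)
p' = p + 1/10·F = (-4.8960,5.1601)

Fx=21.0404 Fy=-28.3989 x'=-4.8960 y'=5.1601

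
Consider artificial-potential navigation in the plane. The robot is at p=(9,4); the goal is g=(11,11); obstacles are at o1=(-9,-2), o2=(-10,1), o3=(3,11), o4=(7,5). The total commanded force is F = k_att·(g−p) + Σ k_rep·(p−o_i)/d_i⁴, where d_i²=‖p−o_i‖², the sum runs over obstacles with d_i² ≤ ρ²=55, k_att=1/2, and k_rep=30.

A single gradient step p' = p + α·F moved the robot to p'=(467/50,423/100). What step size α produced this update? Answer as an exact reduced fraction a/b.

F_att = 1/2·(g−p) = 1/2·(2,7) = (1.0000,3.5000)
o1: d²=360 > ρ²=55 → inactive
o2: d²=370 > ρ²=55 → inactive
o3: d²=85 > ρ²=55 → inactive
o4: d²=5 ≤ ρ²=55; F_rep = 30·(2,-1)/5² = (2.4000,-1.2000)
F = F_att + ΣF_rep = (3.4000,2.3000)
Δp = p'−p = (0.3400,0.2300); α = Δx/Fx = (17/50) / (17/5) = 1/10
check: Δy/Fy = (23/100) / (23/10) = 1/10 ✓

α = 1/10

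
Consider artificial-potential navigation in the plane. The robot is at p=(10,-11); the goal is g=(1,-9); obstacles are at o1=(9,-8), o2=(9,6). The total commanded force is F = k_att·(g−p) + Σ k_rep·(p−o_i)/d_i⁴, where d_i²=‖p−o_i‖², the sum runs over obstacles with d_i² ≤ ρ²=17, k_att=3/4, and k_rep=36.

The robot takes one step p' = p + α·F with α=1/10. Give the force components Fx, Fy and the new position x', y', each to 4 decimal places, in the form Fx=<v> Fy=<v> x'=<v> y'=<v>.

F_att = 3/4·(g−p) = 3/4·(-9,2) = (-6.7500,1.5000)
o1: d²=10 ≤ ρ²=17; F_rep = 36·(1,-3)/10² = (0.3600,-1.0800)
o2: d²=290 > ρ²=17 → inactive
F = F_att + ΣF_rep = (-6.3900,0.4200)
p' = p + 1/10·F = (9.3610,-10.9580)

Fx=-6.3900 Fy=0.4200 x'=9.3610 y'=-10.9580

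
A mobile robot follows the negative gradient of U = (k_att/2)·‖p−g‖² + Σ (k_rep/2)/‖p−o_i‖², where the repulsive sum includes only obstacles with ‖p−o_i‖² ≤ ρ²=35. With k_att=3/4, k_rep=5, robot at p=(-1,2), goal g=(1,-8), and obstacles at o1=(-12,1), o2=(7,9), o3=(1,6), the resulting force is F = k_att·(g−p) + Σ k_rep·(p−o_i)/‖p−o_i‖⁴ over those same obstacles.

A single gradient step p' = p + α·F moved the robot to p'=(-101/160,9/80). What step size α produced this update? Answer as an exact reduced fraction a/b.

F_att = 3/4·(g−p) = 3/4·(2,-10) = (1.5000,-7.5000)
o1: d²=122 > ρ²=35 → inactive
o2: d²=113 > ρ²=35 → inactive
o3: d²=20 ≤ ρ²=35; F_rep = 5·(-2,-4)/20² = (-0.0250,-0.0500)
F = F_att + ΣF_rep = (1.4750,-7.5500)
Δp = p'−p = (0.3688,-1.8875); α = Δx/Fx = (59/160) / (59/40) = 1/4
check: Δy/Fy = (-151/80) / (-151/20) = 1/4 ✓

α = 1/4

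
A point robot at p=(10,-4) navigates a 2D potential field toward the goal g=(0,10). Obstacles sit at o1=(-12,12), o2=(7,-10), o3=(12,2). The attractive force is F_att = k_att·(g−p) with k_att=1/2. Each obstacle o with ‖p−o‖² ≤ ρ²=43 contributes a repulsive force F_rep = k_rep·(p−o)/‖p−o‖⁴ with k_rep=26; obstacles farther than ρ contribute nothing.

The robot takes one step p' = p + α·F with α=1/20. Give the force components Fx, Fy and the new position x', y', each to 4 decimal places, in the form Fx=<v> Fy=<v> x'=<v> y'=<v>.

Fx=-5.0325 Fy=6.9025 x'=9.7484 y'=-3.6549

F_att = 1/2·(g−p) = 1/2·(-10,14) = (-5.0000,7.0000)
o1: d²=740 > ρ²=43 → inactive
o2: d²=45 > ρ²=43 → inactive
o3: d²=40 ≤ ρ²=43; F_rep = 26·(-2,-6)/40² = (-0.0325,-0.0975)
F = F_att + ΣF_rep = (-5.0325,6.9025)
p' = p + 1/20·F = (9.7484,-3.6549)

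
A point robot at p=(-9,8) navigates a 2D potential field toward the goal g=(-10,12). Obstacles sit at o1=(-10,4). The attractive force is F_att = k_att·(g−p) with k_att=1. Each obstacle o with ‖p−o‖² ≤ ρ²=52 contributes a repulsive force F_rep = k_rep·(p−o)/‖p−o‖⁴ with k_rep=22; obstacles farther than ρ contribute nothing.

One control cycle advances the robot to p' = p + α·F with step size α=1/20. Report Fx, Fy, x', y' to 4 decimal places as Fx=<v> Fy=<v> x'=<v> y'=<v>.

F_att = 1·(g−p) = 1·(-1,4) = (-1.0000,4.0000)
o1: d²=17 ≤ ρ²=52; F_rep = 22·(1,4)/17² = (0.0761,0.3045)
F = F_att + ΣF_rep = (-0.9239,4.3045)
p' = p + 1/20·F = (-9.0462,8.2152)

Fx=-0.9239 Fy=4.3045 x'=-9.0462 y'=8.2152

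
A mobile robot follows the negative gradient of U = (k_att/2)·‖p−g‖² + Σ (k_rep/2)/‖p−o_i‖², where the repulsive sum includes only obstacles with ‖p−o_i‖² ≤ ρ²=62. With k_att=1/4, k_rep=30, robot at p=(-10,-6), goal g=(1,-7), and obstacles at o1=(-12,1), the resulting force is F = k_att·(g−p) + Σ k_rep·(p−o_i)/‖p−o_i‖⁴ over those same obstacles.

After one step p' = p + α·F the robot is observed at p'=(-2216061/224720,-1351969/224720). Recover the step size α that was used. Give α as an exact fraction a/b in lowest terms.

F_att = 1/4·(g−p) = 1/4·(11,-1) = (2.7500,-0.2500)
o1: d²=53 ≤ ρ²=62; F_rep = 30·(2,-7)/53² = (0.0214,-0.0748)
F = F_att + ΣF_rep = (2.7714,-0.3248)
Δp = p'−p = (0.1386,-0.0162); α = Δx/Fx = (31139/224720) / (31139/11236) = 1/20
check: Δy/Fy = (-3649/224720) / (-3649/11236) = 1/20 ✓

α = 1/20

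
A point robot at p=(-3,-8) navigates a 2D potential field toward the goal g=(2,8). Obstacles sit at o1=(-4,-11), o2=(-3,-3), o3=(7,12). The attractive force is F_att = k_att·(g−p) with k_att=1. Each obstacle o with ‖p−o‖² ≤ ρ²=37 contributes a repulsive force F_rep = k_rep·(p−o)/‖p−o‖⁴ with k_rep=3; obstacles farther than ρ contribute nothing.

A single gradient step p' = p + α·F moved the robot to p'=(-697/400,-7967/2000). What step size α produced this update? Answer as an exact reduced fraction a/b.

α = 1/4

F_att = 1·(g−p) = 1·(5,16) = (5.0000,16.0000)
o1: d²=10 ≤ ρ²=37; F_rep = 3·(1,3)/10² = (0.0300,0.0900)
o2: d²=25 ≤ ρ²=37; F_rep = 3·(0,-5)/25² = (0.0000,-0.0240)
o3: d²=500 > ρ²=37 → inactive
F = F_att + ΣF_rep = (5.0300,16.0660)
Δp = p'−p = (1.2575,4.0165); α = Δx/Fx = (503/400) / (503/100) = 1/4
check: Δy/Fy = (8033/2000) / (8033/500) = 1/4 ✓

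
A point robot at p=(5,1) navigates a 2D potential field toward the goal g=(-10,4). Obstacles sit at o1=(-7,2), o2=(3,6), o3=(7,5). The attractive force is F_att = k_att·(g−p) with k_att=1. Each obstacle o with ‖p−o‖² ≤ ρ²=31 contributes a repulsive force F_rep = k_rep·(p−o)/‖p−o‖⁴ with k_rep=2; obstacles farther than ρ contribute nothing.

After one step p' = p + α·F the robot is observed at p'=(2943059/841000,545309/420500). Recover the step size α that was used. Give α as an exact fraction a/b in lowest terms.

α = 1/10

F_att = 1·(g−p) = 1·(-15,3) = (-15.0000,3.0000)
o1: d²=145 > ρ²=31 → inactive
o2: d²=29 ≤ ρ²=31; F_rep = 2·(2,-5)/29² = (0.0048,-0.0119)
o3: d²=20 ≤ ρ²=31; F_rep = 2·(-2,-4)/20² = (-0.0100,-0.0200)
F = F_att + ΣF_rep = (-15.0052,2.9681)
Δp = p'−p = (-1.5005,0.2968); α = Δx/Fx = (-1261941/841000) / (-1261941/84100) = 1/10
check: Δy/Fy = (124809/420500) / (124809/42050) = 1/10 ✓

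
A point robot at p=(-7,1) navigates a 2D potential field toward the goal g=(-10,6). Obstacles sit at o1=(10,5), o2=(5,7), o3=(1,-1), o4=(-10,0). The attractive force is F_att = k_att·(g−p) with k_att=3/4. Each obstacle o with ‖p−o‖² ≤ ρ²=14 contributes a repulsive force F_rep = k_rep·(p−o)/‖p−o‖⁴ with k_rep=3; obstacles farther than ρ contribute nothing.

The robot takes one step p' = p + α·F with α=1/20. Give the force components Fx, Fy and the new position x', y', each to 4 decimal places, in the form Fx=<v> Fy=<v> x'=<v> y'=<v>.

F_att = 3/4·(g−p) = 3/4·(-3,5) = (-2.2500,3.7500)
o1: d²=305 > ρ²=14 → inactive
o2: d²=180 > ρ²=14 → inactive
o3: d²=68 > ρ²=14 → inactive
o4: d²=10 ≤ ρ²=14; F_rep = 3·(3,1)/10² = (0.0900,0.0300)
F = F_att + ΣF_rep = (-2.1600,3.7800)
p' = p + 1/20·F = (-7.1080,1.1890)

Fx=-2.1600 Fy=3.7800 x'=-7.1080 y'=1.1890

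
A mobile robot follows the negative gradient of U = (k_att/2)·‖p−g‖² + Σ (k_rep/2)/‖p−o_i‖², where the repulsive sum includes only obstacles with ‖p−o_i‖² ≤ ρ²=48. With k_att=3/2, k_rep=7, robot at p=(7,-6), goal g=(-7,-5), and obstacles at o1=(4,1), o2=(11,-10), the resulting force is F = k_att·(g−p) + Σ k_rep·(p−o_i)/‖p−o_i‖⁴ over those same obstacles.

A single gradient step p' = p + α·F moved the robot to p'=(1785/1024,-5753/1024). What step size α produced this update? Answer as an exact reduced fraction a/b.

F_att = 3/2·(g−p) = 3/2·(-14,1) = (-21.0000,1.5000)
o1: d²=58 > ρ²=48 → inactive
o2: d²=32 ≤ ρ²=48; F_rep = 7·(-4,4)/32² = (-0.0273,0.0273)
F = F_att + ΣF_rep = (-21.0273,1.5273)
Δp = p'−p = (-5.2568,0.3818); α = Δx/Fx = (-5383/1024) / (-5383/256) = 1/4
check: Δy/Fy = (391/1024) / (391/256) = 1/4 ✓

α = 1/4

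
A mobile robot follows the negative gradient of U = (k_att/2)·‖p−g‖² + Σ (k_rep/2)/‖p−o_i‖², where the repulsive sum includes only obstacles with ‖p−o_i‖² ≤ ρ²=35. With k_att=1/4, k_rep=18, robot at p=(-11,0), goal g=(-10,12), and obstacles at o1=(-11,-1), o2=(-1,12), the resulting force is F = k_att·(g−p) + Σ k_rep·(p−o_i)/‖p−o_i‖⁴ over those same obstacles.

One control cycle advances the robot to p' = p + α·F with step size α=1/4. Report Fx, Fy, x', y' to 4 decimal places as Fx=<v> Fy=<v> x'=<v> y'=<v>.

F_att = 1/4·(g−p) = 1/4·(1,12) = (0.2500,3.0000)
o1: d²=1 ≤ ρ²=35; F_rep = 18·(0,1)/1² = (0.0000,18.0000)
o2: d²=244 > ρ²=35 → inactive
F = F_att + ΣF_rep = (0.2500,21.0000)
p' = p + 1/4·F = (-10.9375,5.2500)

Fx=0.2500 Fy=21.0000 x'=-10.9375 y'=5.2500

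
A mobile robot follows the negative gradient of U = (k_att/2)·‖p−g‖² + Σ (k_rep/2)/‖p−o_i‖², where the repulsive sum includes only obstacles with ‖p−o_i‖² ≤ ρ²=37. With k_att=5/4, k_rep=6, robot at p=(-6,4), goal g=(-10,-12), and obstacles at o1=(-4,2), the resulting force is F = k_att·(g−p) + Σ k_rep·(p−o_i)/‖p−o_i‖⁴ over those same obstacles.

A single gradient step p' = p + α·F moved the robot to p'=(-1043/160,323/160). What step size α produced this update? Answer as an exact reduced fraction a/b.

F_att = 5/4·(g−p) = 5/4·(-4,-16) = (-5.0000,-20.0000)
o1: d²=8 ≤ ρ²=37; F_rep = 6·(-2,2)/8² = (-0.1875,0.1875)
F = F_att + ΣF_rep = (-5.1875,-19.8125)
Δp = p'−p = (-0.5188,-1.9812); α = Δx/Fx = (-83/160) / (-83/16) = 1/10
check: Δy/Fy = (-317/160) / (-317/16) = 1/10 ✓

α = 1/10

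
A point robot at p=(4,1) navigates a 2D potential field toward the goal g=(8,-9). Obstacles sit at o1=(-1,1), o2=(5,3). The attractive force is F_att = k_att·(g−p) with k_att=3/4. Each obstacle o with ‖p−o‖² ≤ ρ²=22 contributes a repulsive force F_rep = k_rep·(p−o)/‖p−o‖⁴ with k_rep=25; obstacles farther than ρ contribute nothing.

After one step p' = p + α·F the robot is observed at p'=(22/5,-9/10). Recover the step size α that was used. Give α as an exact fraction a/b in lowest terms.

α = 1/5

F_att = 3/4·(g−p) = 3/4·(4,-10) = (3.0000,-7.5000)
o1: d²=25 > ρ²=22 → inactive
o2: d²=5 ≤ ρ²=22; F_rep = 25·(-1,-2)/5² = (-1.0000,-2.0000)
F = F_att + ΣF_rep = (2.0000,-9.5000)
Δp = p'−p = (0.4000,-1.9000); α = Δx/Fx = (2/5) / (2) = 1/5
check: Δy/Fy = (-19/10) / (-19/2) = 1/5 ✓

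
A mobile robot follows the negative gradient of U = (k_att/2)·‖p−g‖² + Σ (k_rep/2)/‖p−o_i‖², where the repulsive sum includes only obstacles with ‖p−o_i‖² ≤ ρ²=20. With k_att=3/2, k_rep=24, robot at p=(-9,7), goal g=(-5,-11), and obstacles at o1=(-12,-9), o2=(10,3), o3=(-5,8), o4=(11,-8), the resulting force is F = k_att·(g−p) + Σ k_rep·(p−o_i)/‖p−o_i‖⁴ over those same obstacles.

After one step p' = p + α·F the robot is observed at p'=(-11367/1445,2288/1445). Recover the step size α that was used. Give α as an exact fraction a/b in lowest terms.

F_att = 3/2·(g−p) = 3/2·(4,-18) = (6.0000,-27.0000)
o1: d²=265 > ρ²=20 → inactive
o2: d²=377 > ρ²=20 → inactive
o3: d²=17 ≤ ρ²=20; F_rep = 24·(-4,-1)/17² = (-0.3322,-0.0830)
o4: d²=625 > ρ²=20 → inactive
F = F_att + ΣF_rep = (5.6678,-27.0830)
Δp = p'−p = (1.1336,-5.4166); α = Δx/Fx = (1638/1445) / (1638/289) = 1/5
check: Δy/Fy = (-7827/1445) / (-7827/289) = 1/5 ✓

α = 1/5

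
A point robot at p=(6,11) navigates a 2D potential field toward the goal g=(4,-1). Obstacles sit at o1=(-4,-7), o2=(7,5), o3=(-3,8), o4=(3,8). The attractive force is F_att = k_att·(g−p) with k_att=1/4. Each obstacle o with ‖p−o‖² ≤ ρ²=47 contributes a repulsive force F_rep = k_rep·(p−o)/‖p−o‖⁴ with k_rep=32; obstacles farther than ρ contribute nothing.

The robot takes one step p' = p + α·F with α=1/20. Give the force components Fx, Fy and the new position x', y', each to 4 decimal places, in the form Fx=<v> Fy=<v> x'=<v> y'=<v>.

F_att = 1/4·(g−p) = 1/4·(-2,-12) = (-0.5000,-3.0000)
o1: d²=424 > ρ²=47 → inactive
o2: d²=37 ≤ ρ²=47; F_rep = 32·(-1,6)/37² = (-0.0234,0.1402)
o3: d²=90 > ρ²=47 → inactive
o4: d²=18 ≤ ρ²=47; F_rep = 32·(3,3)/18² = (0.2963,0.2963)
F = F_att + ΣF_rep = (-0.2271,-2.5635)
p' = p + 1/20·F = (5.9886,10.8718)

Fx=-0.2271 Fy=-2.5635 x'=5.9886 y'=10.8718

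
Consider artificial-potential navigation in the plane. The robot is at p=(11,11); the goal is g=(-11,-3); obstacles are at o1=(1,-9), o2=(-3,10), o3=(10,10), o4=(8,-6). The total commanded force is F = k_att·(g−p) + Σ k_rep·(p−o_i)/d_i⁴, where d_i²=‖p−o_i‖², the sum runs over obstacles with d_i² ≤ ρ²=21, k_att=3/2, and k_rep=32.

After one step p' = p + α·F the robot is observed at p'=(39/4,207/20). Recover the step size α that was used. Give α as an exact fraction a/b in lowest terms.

F_att = 3/2·(g−p) = 3/2·(-22,-14) = (-33.0000,-21.0000)
o1: d²=500 > ρ²=21 → inactive
o2: d²=197 > ρ²=21 → inactive
o3: d²=2 ≤ ρ²=21; F_rep = 32·(1,1)/2² = (8.0000,8.0000)
o4: d²=298 > ρ²=21 → inactive
F = F_att + ΣF_rep = (-25.0000,-13.0000)
Δp = p'−p = (-1.2500,-0.6500); α = Δx/Fx = (-5/4) / (-25) = 1/20
check: Δy/Fy = (-13/20) / (-13) = 1/20 ✓

α = 1/20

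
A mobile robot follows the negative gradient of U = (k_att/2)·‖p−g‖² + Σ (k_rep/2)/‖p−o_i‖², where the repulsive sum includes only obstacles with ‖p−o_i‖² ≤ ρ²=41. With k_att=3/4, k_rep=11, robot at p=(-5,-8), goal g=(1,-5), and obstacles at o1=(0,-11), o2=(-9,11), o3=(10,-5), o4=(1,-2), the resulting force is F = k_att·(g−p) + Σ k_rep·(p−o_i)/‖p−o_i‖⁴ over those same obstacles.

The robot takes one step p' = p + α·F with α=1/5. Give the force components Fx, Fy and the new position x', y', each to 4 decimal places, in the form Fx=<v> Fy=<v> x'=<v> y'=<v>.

F_att = 3/4·(g−p) = 3/4·(6,3) = (4.5000,2.2500)
o1: d²=34 ≤ ρ²=41; F_rep = 11·(-5,3)/34² = (-0.0476,0.0285)
o2: d²=377 > ρ²=41 → inactive
o3: d²=234 > ρ²=41 → inactive
o4: d²=72 > ρ²=41 → inactive
F = F_att + ΣF_rep = (4.4524,2.2785)
p' = p + 1/5·F = (-4.1095,-7.5443)

Fx=4.4524 Fy=2.2785 x'=-4.1095 y'=-7.5443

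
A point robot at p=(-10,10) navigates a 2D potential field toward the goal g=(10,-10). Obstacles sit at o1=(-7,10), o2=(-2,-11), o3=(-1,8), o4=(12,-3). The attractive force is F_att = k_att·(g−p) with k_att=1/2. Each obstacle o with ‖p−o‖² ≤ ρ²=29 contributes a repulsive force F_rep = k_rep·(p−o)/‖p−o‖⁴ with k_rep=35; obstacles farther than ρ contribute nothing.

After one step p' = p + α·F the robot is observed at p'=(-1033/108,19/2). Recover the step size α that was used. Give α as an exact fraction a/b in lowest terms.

α = 1/20

F_att = 1/2·(g−p) = 1/2·(20,-20) = (10.0000,-10.0000)
o1: d²=9 ≤ ρ²=29; F_rep = 35·(-3,0)/9² = (-1.2963,0.0000)
o2: d²=505 > ρ²=29 → inactive
o3: d²=85 > ρ²=29 → inactive
o4: d²=653 > ρ²=29 → inactive
F = F_att + ΣF_rep = (8.7037,-10.0000)
Δp = p'−p = (0.4352,-0.5000); α = Δx/Fx = (47/108) / (235/27) = 1/20
check: Δy/Fy = (-1/2) / (-10) = 1/20 ✓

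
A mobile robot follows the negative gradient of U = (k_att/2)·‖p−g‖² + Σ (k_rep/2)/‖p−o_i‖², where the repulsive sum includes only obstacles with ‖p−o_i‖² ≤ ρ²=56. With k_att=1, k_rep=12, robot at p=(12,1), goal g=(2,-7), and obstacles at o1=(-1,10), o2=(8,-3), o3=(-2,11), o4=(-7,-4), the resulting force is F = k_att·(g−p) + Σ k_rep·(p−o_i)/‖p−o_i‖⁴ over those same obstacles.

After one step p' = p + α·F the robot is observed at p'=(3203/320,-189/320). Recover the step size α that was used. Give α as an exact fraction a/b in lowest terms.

F_att = 1·(g−p) = 1·(-10,-8) = (-10.0000,-8.0000)
o1: d²=250 > ρ²=56 → inactive
o2: d²=32 ≤ ρ²=56; F_rep = 12·(4,4)/32² = (0.0469,0.0469)
o3: d²=296 > ρ²=56 → inactive
o4: d²=386 > ρ²=56 → inactive
F = F_att + ΣF_rep = (-9.9531,-7.9531)
Δp = p'−p = (-1.9906,-1.5906); α = Δx/Fx = (-637/320) / (-637/64) = 1/5
check: Δy/Fy = (-509/320) / (-509/64) = 1/5 ✓

α = 1/5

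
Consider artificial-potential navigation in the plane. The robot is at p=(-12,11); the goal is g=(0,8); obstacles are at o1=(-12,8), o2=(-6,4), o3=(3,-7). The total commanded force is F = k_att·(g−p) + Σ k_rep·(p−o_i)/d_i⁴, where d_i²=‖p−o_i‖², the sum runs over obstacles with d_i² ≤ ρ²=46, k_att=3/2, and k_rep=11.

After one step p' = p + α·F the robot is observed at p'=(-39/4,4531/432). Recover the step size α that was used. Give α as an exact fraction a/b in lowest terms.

α = 1/8

F_att = 3/2·(g−p) = 3/2·(12,-3) = (18.0000,-4.5000)
o1: d²=9 ≤ ρ²=46; F_rep = 11·(0,3)/9² = (0.0000,0.4074)
o2: d²=85 > ρ²=46 → inactive
o3: d²=549 > ρ²=46 → inactive
F = F_att + ΣF_rep = (18.0000,-4.0926)
Δp = p'−p = (2.2500,-0.5116); α = Δx/Fx = (9/4) / (18) = 1/8
check: Δy/Fy = (-221/432) / (-221/54) = 1/8 ✓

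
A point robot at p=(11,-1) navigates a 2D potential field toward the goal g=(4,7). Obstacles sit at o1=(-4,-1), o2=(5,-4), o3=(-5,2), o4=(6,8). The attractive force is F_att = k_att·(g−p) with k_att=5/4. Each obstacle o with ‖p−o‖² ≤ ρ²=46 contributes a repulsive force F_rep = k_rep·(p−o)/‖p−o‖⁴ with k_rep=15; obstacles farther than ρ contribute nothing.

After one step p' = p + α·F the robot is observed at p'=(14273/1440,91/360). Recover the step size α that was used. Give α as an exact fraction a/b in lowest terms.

F_att = 5/4·(g−p) = 5/4·(-7,8) = (-8.7500,10.0000)
o1: d²=225 > ρ²=46 → inactive
o2: d²=45 ≤ ρ²=46; F_rep = 15·(6,3)/45² = (0.0444,0.0222)
o3: d²=265 > ρ²=46 → inactive
o4: d²=106 > ρ²=46 → inactive
F = F_att + ΣF_rep = (-8.7056,10.0222)
Δp = p'−p = (-1.0882,1.2528); α = Δx/Fx = (-1567/1440) / (-1567/180) = 1/8
check: Δy/Fy = (451/360) / (451/45) = 1/8 ✓

α = 1/8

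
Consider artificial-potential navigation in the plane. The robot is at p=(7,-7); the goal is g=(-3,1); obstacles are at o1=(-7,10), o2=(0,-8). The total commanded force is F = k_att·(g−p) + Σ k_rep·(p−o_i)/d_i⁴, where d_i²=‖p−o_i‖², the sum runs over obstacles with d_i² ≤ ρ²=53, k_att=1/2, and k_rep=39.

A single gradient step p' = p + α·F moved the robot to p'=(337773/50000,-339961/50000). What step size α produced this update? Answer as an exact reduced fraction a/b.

α = 1/20

F_att = 1/2·(g−p) = 1/2·(-10,8) = (-5.0000,4.0000)
o1: d²=485 > ρ²=53 → inactive
o2: d²=50 ≤ ρ²=53; F_rep = 39·(7,1)/50² = (0.1092,0.0156)
F = F_att + ΣF_rep = (-4.8908,4.0156)
Δp = p'−p = (-0.2445,0.2008); α = Δx/Fx = (-12227/50000) / (-12227/2500) = 1/20
check: Δy/Fy = (10039/50000) / (10039/2500) = 1/20 ✓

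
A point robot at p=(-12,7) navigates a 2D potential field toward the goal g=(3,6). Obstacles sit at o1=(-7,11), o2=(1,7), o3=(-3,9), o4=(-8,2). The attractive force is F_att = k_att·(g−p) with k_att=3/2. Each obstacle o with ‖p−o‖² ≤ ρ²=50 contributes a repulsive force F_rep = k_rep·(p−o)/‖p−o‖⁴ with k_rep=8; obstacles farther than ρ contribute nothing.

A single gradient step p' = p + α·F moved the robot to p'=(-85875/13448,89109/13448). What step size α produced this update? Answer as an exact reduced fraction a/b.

α = 1/4

F_att = 3/2·(g−p) = 3/2·(15,-1) = (22.5000,-1.5000)
o1: d²=41 ≤ ρ²=50; F_rep = 8·(-5,-4)/41² = (-0.0238,-0.0190)
o2: d²=169 > ρ²=50 → inactive
o3: d²=85 > ρ²=50 → inactive
o4: d²=41 ≤ ρ²=50; F_rep = 8·(-4,5)/41² = (-0.0190,0.0238)
F = F_att + ΣF_rep = (22.4572,-1.4952)
Δp = p'−p = (5.6143,-0.3738); α = Δx/Fx = (75501/13448) / (75501/3362) = 1/4
check: Δy/Fy = (-5027/13448) / (-5027/3362) = 1/4 ✓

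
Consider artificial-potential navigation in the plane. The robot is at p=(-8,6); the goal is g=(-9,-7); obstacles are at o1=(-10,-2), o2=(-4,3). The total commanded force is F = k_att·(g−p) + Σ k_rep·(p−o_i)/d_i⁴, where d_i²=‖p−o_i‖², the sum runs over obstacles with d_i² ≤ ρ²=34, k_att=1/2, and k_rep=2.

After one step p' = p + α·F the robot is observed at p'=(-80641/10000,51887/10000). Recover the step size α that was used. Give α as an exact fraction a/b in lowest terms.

F_att = 1/2·(g−p) = 1/2·(-1,-13) = (-0.5000,-6.5000)
o1: d²=68 > ρ²=34 → inactive
o2: d²=25 ≤ ρ²=34; F_rep = 2·(-4,3)/25² = (-0.0128,0.0096)
F = F_att + ΣF_rep = (-0.5128,-6.4904)
Δp = p'−p = (-0.0641,-0.8113); α = Δx/Fx = (-641/10000) / (-641/1250) = 1/8
check: Δy/Fy = (-8113/10000) / (-8113/1250) = 1/8 ✓

α = 1/8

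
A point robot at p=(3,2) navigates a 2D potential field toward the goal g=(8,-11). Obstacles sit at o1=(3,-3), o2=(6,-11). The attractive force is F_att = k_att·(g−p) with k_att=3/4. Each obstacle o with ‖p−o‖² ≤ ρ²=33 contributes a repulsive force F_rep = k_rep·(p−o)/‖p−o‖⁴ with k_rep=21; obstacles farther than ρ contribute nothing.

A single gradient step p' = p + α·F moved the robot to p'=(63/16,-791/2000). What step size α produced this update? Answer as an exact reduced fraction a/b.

α = 1/4

F_att = 3/4·(g−p) = 3/4·(5,-13) = (3.7500,-9.7500)
o1: d²=25 ≤ ρ²=33; F_rep = 21·(0,5)/25² = (0.0000,0.1680)
o2: d²=178 > ρ²=33 → inactive
F = F_att + ΣF_rep = (3.7500,-9.5820)
Δp = p'−p = (0.9375,-2.3955); α = Δx/Fx = (15/16) / (15/4) = 1/4
check: Δy/Fy = (-4791/2000) / (-4791/500) = 1/4 ✓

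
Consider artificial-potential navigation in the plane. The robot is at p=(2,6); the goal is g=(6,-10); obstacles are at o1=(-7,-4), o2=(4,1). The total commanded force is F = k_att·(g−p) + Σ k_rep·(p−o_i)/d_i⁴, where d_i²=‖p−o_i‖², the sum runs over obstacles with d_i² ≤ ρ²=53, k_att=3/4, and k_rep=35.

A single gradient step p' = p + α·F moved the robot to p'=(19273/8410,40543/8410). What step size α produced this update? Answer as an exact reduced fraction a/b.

F_att = 3/4·(g−p) = 3/4·(4,-16) = (3.0000,-12.0000)
o1: d²=181 > ρ²=53 → inactive
o2: d²=29 ≤ ρ²=53; F_rep = 35·(-2,5)/29² = (-0.0832,0.2081)
F = F_att + ΣF_rep = (2.9168,-11.7919)
Δp = p'−p = (0.2917,-1.1792); α = Δx/Fx = (2453/8410) / (2453/841) = 1/10
check: Δy/Fy = (-9917/8410) / (-9917/841) = 1/10 ✓

α = 1/10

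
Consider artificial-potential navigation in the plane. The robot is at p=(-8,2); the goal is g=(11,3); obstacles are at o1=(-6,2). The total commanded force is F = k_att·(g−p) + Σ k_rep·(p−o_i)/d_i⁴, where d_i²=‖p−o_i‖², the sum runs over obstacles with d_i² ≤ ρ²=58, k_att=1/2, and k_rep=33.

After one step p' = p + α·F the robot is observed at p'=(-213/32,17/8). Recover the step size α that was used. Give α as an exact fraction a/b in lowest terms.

α = 1/4

F_att = 1/2·(g−p) = 1/2·(19,1) = (9.5000,0.5000)
o1: d²=4 ≤ ρ²=58; F_rep = 33·(-2,0)/4² = (-4.1250,0.0000)
F = F_att + ΣF_rep = (5.3750,0.5000)
Δp = p'−p = (1.3438,0.1250); α = Δx/Fx = (43/32) / (43/8) = 1/4
check: Δy/Fy = (1/8) / (1/2) = 1/4 ✓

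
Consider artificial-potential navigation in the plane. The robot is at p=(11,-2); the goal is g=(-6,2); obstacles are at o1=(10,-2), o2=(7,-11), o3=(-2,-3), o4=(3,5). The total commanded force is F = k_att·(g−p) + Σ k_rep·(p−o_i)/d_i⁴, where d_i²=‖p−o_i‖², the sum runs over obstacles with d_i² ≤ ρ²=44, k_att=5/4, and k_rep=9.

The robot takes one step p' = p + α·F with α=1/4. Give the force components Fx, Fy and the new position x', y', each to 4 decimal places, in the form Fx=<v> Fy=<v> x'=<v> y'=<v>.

Fx=-12.2500 Fy=5.0000 x'=7.9375 y'=-0.7500

F_att = 5/4·(g−p) = 5/4·(-17,4) = (-21.2500,5.0000)
o1: d²=1 ≤ ρ²=44; F_rep = 9·(1,0)/1² = (9.0000,0.0000)
o2: d²=97 > ρ²=44 → inactive
o3: d²=170 > ρ²=44 → inactive
o4: d²=113 > ρ²=44 → inactive
F = F_att + ΣF_rep = (-12.2500,5.0000)
p' = p + 1/4·F = (7.9375,-0.7500)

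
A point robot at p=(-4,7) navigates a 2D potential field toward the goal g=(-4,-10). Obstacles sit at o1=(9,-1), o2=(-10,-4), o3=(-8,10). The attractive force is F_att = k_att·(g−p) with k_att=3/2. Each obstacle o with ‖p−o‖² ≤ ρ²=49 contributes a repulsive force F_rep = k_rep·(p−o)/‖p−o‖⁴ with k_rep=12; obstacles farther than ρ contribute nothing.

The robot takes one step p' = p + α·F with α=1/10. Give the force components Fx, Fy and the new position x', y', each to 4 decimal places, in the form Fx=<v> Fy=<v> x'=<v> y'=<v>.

F_att = 3/2·(g−p) = 3/2·(0,-17) = (0.0000,-25.5000)
o1: d²=233 > ρ²=49 → inactive
o2: d²=157 > ρ²=49 → inactive
o3: d²=25 ≤ ρ²=49; F_rep = 12·(4,-3)/25² = (0.0768,-0.0576)
F = F_att + ΣF_rep = (0.0768,-25.5576)
p' = p + 1/10·F = (-3.9923,4.4442)

Fx=0.0768 Fy=-25.5576 x'=-3.9923 y'=4.4442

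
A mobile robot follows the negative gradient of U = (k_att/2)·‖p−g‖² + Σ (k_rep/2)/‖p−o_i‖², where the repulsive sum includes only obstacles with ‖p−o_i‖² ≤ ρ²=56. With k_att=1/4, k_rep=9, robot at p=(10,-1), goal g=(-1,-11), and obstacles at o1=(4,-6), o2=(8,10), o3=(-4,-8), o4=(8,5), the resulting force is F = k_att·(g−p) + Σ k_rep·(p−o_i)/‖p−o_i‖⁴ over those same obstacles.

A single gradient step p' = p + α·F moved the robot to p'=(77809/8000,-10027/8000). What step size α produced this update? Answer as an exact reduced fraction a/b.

F_att = 1/4·(g−p) = 1/4·(-11,-10) = (-2.7500,-2.5000)
o1: d²=61 > ρ²=56 → inactive
o2: d²=125 > ρ²=56 → inactive
o3: d²=245 > ρ²=56 → inactive
o4: d²=40 ≤ ρ²=56; F_rep = 9·(2,-6)/40² = (0.0112,-0.0338)
F = F_att + ΣF_rep = (-2.7388,-2.5337)
Δp = p'−p = (-0.2739,-0.2534); α = Δx/Fx = (-2191/8000) / (-2191/800) = 1/10
check: Δy/Fy = (-2027/8000) / (-2027/800) = 1/10 ✓

α = 1/10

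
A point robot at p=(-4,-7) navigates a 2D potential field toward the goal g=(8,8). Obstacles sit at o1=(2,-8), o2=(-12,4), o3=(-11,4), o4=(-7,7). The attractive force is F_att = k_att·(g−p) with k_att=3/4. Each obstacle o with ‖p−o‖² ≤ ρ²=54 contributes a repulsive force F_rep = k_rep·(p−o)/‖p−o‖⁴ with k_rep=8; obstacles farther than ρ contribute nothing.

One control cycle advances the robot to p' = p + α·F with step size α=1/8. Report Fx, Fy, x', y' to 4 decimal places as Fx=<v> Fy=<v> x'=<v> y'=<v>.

Fx=8.9649 Fy=11.2558 x'=-2.8794 y'=-5.5930

F_att = 3/4·(g−p) = 3/4·(12,15) = (9.0000,11.2500)
o1: d²=37 ≤ ρ²=54; F_rep = 8·(-6,1)/37² = (-0.0351,0.0058)
o2: d²=185 > ρ²=54 → inactive
o3: d²=170 > ρ²=54 → inactive
o4: d²=205 > ρ²=54 → inactive
F = F_att + ΣF_rep = (8.9649,11.2558)
p' = p + 1/8·F = (-2.8794,-5.5930)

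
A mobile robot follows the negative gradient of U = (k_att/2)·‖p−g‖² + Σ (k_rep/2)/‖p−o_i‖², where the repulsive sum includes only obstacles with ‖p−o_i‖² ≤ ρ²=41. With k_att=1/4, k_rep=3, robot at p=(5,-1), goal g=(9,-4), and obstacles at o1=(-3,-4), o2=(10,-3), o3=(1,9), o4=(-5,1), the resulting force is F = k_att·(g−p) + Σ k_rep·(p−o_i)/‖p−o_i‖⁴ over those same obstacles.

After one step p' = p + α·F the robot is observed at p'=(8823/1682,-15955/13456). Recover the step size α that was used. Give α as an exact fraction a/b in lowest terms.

F_att = 1/4·(g−p) = 1/4·(4,-3) = (1.0000,-0.7500)
o1: d²=73 > ρ²=41 → inactive
o2: d²=29 ≤ ρ²=41; F_rep = 3·(-5,2)/29² = (-0.0178,0.0071)
o3: d²=116 > ρ²=41 → inactive
o4: d²=104 > ρ²=41 → inactive
F = F_att + ΣF_rep = (0.9822,-0.7429)
Δp = p'−p = (0.2455,-0.1857); α = Δx/Fx = (413/1682) / (826/841) = 1/4
check: Δy/Fy = (-2499/13456) / (-2499/3364) = 1/4 ✓

α = 1/4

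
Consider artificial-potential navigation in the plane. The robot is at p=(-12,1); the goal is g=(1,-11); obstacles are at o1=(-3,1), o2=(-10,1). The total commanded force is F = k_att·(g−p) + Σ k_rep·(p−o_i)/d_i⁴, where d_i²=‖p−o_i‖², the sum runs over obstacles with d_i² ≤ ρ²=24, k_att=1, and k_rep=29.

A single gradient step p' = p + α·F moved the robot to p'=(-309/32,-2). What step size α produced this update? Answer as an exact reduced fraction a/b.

α = 1/4

F_att = 1·(g−p) = 1·(13,-12) = (13.0000,-12.0000)
o1: d²=81 > ρ²=24 → inactive
o2: d²=4 ≤ ρ²=24; F_rep = 29·(-2,0)/4² = (-3.6250,0.0000)
F = F_att + ΣF_rep = (9.3750,-12.0000)
Δp = p'−p = (2.3438,-3.0000); α = Δx/Fx = (75/32) / (75/8) = 1/4
check: Δy/Fy = (-3) / (-12) = 1/4 ✓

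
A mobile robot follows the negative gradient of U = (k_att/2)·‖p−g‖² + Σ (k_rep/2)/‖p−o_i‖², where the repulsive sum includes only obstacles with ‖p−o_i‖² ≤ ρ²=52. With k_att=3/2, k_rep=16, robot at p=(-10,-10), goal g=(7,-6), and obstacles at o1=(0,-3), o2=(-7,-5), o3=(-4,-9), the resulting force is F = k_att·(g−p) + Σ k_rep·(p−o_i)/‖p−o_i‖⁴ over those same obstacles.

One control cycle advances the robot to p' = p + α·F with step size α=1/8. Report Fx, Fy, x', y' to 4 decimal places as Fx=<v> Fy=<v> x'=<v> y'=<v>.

Fx=25.3884 Fy=5.9191 x'=-6.8265 y'=-9.2601

F_att = 3/2·(g−p) = 3/2·(17,4) = (25.5000,6.0000)
o1: d²=149 > ρ²=52 → inactive
o2: d²=34 ≤ ρ²=52; F_rep = 16·(-3,-5)/34² = (-0.0415,-0.0692)
o3: d²=37 ≤ ρ²=52; F_rep = 16·(-6,-1)/37² = (-0.0701,-0.0117)
F = F_att + ΣF_rep = (25.3884,5.9191)
p' = p + 1/8·F = (-6.8265,-9.2601)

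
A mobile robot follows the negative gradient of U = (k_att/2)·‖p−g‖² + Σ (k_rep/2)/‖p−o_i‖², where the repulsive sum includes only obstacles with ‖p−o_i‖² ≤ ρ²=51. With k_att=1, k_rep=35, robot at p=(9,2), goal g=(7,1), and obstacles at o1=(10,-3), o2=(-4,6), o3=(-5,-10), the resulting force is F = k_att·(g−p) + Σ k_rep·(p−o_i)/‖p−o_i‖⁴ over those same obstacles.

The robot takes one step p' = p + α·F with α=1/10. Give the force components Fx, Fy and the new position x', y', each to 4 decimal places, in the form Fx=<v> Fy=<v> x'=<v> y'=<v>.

Fx=-2.0518 Fy=-0.7411 x'=8.7948 y'=1.9259

F_att = 1·(g−p) = 1·(-2,-1) = (-2.0000,-1.0000)
o1: d²=26 ≤ ρ²=51; F_rep = 35·(-1,5)/26² = (-0.0518,0.2589)
o2: d²=185 > ρ²=51 → inactive
o3: d²=340 > ρ²=51 → inactive
F = F_att + ΣF_rep = (-2.0518,-0.7411)
p' = p + 1/10·F = (8.7948,1.9259)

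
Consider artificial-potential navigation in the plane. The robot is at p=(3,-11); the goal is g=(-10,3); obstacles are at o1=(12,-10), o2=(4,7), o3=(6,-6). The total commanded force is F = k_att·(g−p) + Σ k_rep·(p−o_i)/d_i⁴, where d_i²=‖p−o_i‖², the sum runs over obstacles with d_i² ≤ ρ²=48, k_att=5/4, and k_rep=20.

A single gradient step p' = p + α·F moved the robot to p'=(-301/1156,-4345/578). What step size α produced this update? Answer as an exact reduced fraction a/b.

α = 1/5

F_att = 5/4·(g−p) = 5/4·(-13,14) = (-16.2500,17.5000)
o1: d²=82 > ρ²=48 → inactive
o2: d²=325 > ρ²=48 → inactive
o3: d²=34 ≤ ρ²=48; F_rep = 20·(-3,-5)/34² = (-0.0519,-0.0865)
F = F_att + ΣF_rep = (-16.3019,17.4135)
Δp = p'−p = (-3.2604,3.4827); α = Δx/Fx = (-3769/1156) / (-18845/1156) = 1/5
check: Δy/Fy = (2013/578) / (10065/578) = 1/5 ✓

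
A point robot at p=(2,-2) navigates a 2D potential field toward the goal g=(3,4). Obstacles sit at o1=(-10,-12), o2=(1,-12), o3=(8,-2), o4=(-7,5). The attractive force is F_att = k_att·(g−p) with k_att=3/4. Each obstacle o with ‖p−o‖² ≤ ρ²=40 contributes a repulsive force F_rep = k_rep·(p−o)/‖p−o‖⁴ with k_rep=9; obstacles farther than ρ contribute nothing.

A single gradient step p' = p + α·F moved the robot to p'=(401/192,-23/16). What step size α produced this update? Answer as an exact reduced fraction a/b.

α = 1/8

F_att = 3/4·(g−p) = 3/4·(1,6) = (0.7500,4.5000)
o1: d²=244 > ρ²=40 → inactive
o2: d²=101 > ρ²=40 → inactive
o3: d²=36 ≤ ρ²=40; F_rep = 9·(-6,0)/36² = (-0.0417,0.0000)
o4: d²=130 > ρ²=40 → inactive
F = F_att + ΣF_rep = (0.7083,4.5000)
Δp = p'−p = (0.0885,0.5625); α = Δx/Fx = (17/192) / (17/24) = 1/8
check: Δy/Fy = (9/16) / (9/2) = 1/8 ✓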